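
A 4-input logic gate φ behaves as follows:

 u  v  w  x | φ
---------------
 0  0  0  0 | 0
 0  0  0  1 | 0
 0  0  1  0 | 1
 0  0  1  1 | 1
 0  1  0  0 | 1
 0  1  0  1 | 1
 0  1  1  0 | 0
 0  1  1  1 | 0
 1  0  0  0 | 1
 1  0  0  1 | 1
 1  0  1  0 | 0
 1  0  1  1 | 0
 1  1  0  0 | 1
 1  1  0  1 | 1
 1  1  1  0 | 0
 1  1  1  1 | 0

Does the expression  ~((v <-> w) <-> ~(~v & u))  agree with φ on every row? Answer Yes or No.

Test each input against both φ and the formula:
  u=0, v=0, w=0, x=0: formula gives 0, φ = 0 ✓
  u=0, v=0, w=0, x=1: formula gives 0, φ = 0 ✓
  u=0, v=0, w=1, x=0: formula gives 1, φ = 1 ✓
  u=0, v=0, w=1, x=1: formula gives 1, φ = 1 ✓
  …and likewise for the remaining 12 rows.
All 16 rows match — the expression computes φ exactly.

Yes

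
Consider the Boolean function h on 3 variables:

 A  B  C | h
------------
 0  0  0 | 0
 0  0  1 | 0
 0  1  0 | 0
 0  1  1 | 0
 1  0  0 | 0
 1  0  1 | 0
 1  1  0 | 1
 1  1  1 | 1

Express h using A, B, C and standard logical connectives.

h(A, B, C) = ((A & B) & ~C) | ((A & B) & C)

Collect the rows where h=1 — (1,1,0), (1,1,1) — and write one minterm per row: A·B·¬C, A·B·C. Their union (logical OR) reproduces the table exactly.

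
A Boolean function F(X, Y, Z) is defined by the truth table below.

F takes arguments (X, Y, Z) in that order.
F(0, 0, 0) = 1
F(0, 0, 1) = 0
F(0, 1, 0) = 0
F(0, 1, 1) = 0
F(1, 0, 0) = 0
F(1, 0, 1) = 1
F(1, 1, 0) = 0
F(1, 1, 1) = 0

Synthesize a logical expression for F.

F(X, Y, Z) = ((NOT X AND NOT Y) AND NOT Z) OR ((X AND NOT Y) AND Z)

F=1 on 2 inputs: (0,0,0), (1,0,1). Reading each as a conjunction of literals (¬X·¬Y·¬Z, X·¬Y·Z) and taking the OR gives the canonical DNF.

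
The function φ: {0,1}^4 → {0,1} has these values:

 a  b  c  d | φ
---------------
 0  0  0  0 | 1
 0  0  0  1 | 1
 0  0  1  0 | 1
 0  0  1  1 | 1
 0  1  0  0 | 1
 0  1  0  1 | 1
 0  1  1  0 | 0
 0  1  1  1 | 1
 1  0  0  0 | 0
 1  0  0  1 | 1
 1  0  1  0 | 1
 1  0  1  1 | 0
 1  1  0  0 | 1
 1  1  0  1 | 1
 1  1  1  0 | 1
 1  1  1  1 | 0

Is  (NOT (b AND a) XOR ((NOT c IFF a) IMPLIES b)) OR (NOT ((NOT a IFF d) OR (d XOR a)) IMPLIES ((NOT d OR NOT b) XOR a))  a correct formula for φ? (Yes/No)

No

Evaluate (NOT (b AND a) XOR ((NOT c IFF a) IMPLIES b)) OR (NOT ((NOT a IFF d) OR (d XOR a)) IMPLIES ((NOT d OR NOT b) XOR a)) on each row and compare to φ:
  a=0, b=0, c=0, d=0: formula gives 1, φ = 1 ✓
  a=0, b=0, c=0, d=1: formula gives 1, φ = 1 ✓
  a=0, b=0, c=1, d=0: formula gives 1, φ = 1 ✓
  a=0, b=0, c=1, d=1: formula gives 1, φ = 1 ✓
  …
  a=0, b=1, c=1, d=0: formula gives 1, but φ = 0 ✗
Since they disagree at (0,1,1,0), the expression is not a correct formula for φ.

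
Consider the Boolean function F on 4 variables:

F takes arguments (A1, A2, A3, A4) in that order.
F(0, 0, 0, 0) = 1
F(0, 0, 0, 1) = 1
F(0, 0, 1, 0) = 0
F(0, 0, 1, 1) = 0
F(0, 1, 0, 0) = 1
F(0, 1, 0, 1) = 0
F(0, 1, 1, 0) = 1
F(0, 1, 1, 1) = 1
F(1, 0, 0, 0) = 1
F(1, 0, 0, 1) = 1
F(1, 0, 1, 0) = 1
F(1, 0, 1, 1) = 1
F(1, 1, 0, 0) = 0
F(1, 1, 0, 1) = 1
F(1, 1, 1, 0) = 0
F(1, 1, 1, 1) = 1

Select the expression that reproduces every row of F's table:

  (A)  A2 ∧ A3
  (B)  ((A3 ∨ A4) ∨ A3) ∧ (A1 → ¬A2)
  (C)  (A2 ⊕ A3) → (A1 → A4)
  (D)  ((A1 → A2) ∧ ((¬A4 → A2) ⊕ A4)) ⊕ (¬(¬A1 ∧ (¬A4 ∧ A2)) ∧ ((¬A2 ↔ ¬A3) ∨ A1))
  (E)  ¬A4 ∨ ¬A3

D

(A) disagrees with F on (0,0,0,0) (formula → 0, table → 1); rule it out.
(B) disagrees with F on (0,0,0,0) (formula → 0, table → 1); rule it out.
(C) disagrees with F on (0,0,1,0) (formula → 1, table → 0); rule it out.
(E) disagrees with F on (0,0,1,0) (formula → 1, table → 0); rule it out.
Only (D) survives; checking it on all 16 rows confirms it matches F.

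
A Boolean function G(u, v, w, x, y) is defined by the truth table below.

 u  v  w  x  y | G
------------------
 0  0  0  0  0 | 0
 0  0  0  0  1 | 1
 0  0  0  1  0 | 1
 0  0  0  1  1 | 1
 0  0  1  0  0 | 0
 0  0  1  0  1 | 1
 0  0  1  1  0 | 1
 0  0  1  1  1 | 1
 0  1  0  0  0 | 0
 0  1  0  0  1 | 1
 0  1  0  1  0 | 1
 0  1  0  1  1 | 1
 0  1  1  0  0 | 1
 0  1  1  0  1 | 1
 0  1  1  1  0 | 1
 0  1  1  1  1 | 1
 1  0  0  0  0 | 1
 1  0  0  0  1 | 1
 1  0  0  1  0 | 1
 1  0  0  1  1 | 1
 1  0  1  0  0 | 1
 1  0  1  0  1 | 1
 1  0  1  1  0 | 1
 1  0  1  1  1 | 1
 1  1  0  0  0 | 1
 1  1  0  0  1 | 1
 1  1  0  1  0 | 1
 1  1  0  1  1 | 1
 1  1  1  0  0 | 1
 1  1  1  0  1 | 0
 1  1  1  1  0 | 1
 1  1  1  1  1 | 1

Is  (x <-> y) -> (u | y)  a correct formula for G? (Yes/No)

Test each input against both G and the formula:
  u=0, v=0, w=0, x=0, y=0: formula gives 0, G = 0 ✓
  u=0, v=0, w=0, x=0, y=1: formula gives 1, G = 1 ✓
  u=0, v=0, w=0, x=1, y=0: formula gives 1, G = 1 ✓
  u=0, v=0, w=0, x=1, y=1: formula gives 1, G = 1 ✓
  …
  u=0, v=1, w=1, x=0, y=0: formula gives 0, but G = 1 ✗
Since they disagree at (0,1,1,0,0), the expression is not a correct formula for G.

No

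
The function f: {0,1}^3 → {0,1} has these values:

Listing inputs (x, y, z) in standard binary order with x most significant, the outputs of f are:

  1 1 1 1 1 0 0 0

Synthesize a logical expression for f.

The 0-rows are (1,0,1), (1,1,0), (1,1,1). Take each as a conjunction (x·¬y·z, x·y·¬z, x·y·z), form their disjunction, and complement — that gives a formula that is 1 everywhere f is.

f(x, y, z) = ((((x · y') · z) + ((x · y) · z')) + ((x · y) · z))'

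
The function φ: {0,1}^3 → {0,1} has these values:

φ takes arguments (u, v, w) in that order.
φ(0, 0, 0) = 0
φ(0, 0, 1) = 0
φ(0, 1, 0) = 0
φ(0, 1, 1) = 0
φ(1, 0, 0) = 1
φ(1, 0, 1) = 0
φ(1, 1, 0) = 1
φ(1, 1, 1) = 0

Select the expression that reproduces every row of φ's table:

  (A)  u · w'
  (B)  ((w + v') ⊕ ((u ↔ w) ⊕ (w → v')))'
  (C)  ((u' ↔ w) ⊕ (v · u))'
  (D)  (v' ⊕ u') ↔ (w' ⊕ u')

(B) disagrees with φ on (0,0,1) (formula → 1, table → 0); rule it out.
(C) disagrees with φ on (0,0,0) (formula → 1, table → 0); rule it out.
(D) disagrees with φ on (0,0,0) (formula → 1, table → 0); rule it out.
Only (A) survives; checking it on all 8 rows confirms it matches φ.

A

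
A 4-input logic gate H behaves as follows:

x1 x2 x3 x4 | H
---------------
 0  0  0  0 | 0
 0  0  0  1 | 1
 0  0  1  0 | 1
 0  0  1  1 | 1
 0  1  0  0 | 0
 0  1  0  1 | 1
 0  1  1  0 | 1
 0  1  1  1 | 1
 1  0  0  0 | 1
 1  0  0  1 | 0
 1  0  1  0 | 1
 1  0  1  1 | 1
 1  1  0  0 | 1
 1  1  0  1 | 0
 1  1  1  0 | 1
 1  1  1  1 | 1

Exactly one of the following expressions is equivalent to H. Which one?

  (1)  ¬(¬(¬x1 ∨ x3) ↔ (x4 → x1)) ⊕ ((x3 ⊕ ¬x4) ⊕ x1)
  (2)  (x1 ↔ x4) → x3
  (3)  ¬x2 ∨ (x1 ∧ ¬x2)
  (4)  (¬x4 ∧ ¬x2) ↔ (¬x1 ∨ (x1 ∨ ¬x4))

2

(1): at (0,0,0,1) it gives 0, but H = 1 — eliminated.
(3): at (0,0,0,0) it gives 1, but H = 0 — eliminated.
(4): at (0,0,0,0) it gives 1, but H = 0 — eliminated.
Only (2) survives; checking it on all 16 rows confirms it matches H.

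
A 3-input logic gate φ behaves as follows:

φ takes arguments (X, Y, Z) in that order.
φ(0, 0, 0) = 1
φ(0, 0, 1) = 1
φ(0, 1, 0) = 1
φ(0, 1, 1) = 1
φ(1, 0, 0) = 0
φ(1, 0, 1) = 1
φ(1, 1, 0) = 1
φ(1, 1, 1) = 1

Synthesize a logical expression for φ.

φ(X, Y, Z) = ~((X & ~Y) & ~Z)

φ is 0 on exactly one input, (1,0,0), whose minterm is X·¬Y·¬Z. So φ is the negation of that single conjunction.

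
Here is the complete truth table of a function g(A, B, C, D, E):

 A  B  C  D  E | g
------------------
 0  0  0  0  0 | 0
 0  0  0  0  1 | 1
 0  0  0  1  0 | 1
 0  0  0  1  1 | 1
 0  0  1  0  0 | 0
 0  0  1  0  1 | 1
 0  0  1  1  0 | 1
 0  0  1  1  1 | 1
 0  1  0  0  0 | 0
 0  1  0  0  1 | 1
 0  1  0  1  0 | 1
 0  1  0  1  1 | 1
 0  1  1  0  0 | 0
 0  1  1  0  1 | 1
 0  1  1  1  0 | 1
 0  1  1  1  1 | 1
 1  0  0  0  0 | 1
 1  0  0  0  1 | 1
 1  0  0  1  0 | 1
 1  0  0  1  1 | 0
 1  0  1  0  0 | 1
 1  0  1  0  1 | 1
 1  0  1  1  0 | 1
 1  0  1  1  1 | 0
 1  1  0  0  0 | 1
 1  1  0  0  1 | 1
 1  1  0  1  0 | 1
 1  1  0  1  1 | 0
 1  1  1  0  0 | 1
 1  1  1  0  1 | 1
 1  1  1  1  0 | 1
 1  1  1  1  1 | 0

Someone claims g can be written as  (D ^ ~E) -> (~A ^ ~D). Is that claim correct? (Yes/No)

Yes

Check the formula against g row by row:
  A=0, B=0, C=0, D=0, E=0: formula gives 0, g = 0 ✓
  A=0, B=0, C=0, D=0, E=1: formula gives 1, g = 1 ✓
  A=0, B=0, C=0, D=1, E=0: formula gives 1, g = 1 ✓
  A=0, B=0, C=0, D=1, E=1: formula gives 1, g = 1 ✓
  … (the remaining 28 rows also agree.)
No disagreement on any input; they are logically equivalent.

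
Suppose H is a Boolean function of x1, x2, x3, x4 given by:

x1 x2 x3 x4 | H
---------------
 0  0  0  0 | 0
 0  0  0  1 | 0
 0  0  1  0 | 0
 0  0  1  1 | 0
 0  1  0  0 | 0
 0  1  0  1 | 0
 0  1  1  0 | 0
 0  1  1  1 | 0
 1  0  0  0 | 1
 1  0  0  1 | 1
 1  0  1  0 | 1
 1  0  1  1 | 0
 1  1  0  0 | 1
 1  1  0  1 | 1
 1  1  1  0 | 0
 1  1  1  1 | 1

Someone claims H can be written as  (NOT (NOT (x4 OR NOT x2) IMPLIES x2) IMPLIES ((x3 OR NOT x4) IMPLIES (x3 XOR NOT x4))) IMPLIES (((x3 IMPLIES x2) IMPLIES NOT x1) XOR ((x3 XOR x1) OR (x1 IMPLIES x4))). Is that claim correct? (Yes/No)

Check the formula against H row by row:
  x1=0, x2=0, x3=0, x4=0: formula gives 0, H = 0 ✓
  x1=0, x2=0, x3=0, x4=1: formula gives 0, H = 0 ✓
  x1=0, x2=0, x3=1, x4=0: formula gives 0, H = 0 ✓
  x1=0, x2=0, x3=1, x4=1: formula gives 0, H = 0 ✓
  … (the remaining 12 rows also agree.)
No disagreement on any input; they are logically equivalent.

Yes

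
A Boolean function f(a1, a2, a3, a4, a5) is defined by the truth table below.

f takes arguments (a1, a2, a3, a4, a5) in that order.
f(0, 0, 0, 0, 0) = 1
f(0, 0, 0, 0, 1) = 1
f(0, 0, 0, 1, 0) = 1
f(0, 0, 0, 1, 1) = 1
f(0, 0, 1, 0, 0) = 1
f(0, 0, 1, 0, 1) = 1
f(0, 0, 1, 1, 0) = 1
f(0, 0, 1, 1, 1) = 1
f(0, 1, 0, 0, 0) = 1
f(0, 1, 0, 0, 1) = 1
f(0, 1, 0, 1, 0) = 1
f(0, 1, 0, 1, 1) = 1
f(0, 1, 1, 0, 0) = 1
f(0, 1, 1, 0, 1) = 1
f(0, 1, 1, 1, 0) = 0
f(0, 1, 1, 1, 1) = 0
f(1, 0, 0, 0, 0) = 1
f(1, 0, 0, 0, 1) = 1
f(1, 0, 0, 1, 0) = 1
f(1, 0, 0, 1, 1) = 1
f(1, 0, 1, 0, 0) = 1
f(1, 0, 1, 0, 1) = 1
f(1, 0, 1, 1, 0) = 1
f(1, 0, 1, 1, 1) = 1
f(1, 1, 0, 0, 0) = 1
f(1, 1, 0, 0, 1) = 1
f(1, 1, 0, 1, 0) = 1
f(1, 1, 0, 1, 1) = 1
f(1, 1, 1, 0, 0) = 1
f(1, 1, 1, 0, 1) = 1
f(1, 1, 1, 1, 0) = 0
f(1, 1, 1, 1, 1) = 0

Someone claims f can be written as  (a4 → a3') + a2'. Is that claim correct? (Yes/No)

Yes

Test each input against both f and the formula:
  a1=0, a2=0, a3=0, a4=0, a5=0: formula gives 1, f = 1 ✓
  a1=0, a2=0, a3=0, a4=0, a5=1: formula gives 1, f = 1 ✓
  a1=0, a2=0, a3=0, a4=1, a5=0: formula gives 1, f = 1 ✓
  a1=0, a2=0, a3=0, a4=1, a5=1: formula gives 1, f = 1 ✓
  …and likewise for the remaining 28 rows.
Every row agrees, so the formula is equivalent.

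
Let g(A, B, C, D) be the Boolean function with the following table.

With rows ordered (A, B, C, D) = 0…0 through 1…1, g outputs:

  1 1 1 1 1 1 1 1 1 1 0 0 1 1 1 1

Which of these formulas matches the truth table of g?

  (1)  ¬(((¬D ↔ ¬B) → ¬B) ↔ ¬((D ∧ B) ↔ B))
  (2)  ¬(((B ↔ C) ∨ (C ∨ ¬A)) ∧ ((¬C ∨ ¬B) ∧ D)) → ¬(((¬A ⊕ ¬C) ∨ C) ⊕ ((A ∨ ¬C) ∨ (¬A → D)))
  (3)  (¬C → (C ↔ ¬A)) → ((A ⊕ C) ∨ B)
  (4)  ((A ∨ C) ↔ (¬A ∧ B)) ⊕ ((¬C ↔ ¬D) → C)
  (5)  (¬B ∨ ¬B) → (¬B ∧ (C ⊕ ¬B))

3

(1) disagrees with g on (0,1,0,0) (formula → 0, table → 1); rule it out.
(2) disagrees with g on (0,0,0,0) (formula → 0, table → 1); rule it out.
(4) disagrees with g on (0,0,0,1) (formula → 0, table → 1); rule it out.
(5) disagrees with g on (0,0,1,0) (formula → 0, table → 1); rule it out.
(3) is the remaining candidate, and it agrees with g on all 16 inputs.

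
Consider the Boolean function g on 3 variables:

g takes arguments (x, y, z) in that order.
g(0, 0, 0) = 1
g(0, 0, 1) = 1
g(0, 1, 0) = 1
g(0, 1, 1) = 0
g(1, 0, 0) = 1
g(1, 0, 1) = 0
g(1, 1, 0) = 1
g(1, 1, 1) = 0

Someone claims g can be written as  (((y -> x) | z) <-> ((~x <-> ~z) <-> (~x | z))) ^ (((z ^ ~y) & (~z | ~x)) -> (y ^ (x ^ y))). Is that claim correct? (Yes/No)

Evaluate (((y -> x) | z) <-> ((~x <-> ~z) <-> (~x | z))) ^ (((z ^ ~y) & (~z | ~x)) -> (y ^ (x ^ y))) on each row and compare to g:
  x=0, y=0, z=0: formula gives 1, g = 1 ✓
  x=0, y=0, z=1: formula gives 1, g = 1 ✓
  x=0, y=1, z=0: formula gives 1, g = 1 ✓
  x=0, y=1, z=1: formula gives 0, g = 0 ✓
  x=1, y=0, z=0: formula gives 0, but g = 1 ✗
A single disagreement suffices: at (1,0,0) they differ, so the formula does not compute g.

No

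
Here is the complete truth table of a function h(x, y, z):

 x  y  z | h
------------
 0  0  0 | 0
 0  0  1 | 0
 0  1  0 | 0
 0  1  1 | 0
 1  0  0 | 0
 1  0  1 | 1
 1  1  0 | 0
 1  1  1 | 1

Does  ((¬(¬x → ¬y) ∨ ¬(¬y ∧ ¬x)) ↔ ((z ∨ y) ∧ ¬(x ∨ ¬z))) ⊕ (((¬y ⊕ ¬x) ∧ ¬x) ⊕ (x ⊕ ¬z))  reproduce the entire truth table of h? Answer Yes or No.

Yes

Test each input against both h and the formula:
  x=0, y=0, z=0: formula gives 0, h = 0 ✓
  x=0, y=0, z=1: formula gives 0, h = 0 ✓
  x=0, y=1, z=0: formula gives 0, h = 0 ✓
  x=0, y=1, z=1: formula gives 0, h = 0 ✓
  x=1, y=0, z=0: formula gives 0, h = 0 ✓
  … (the remaining 3 rows also agree.)
Every row agrees, so the formula is equivalent.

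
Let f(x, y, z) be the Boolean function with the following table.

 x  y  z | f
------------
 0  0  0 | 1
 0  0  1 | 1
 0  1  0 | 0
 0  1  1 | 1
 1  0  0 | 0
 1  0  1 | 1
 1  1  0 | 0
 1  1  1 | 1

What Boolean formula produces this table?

The 0-rows are (0,1,0), (1,0,0), (1,1,0). Take each as a conjunction (¬x·y·¬z, x·¬y·¬z, x·y·¬z), form their disjunction, and complement — that gives a formula that is 1 everywhere f is.

f(x, y, z) = ~((((~x & y) & ~z) | ((x & ~y) & ~z)) | ((x & y) & ~z))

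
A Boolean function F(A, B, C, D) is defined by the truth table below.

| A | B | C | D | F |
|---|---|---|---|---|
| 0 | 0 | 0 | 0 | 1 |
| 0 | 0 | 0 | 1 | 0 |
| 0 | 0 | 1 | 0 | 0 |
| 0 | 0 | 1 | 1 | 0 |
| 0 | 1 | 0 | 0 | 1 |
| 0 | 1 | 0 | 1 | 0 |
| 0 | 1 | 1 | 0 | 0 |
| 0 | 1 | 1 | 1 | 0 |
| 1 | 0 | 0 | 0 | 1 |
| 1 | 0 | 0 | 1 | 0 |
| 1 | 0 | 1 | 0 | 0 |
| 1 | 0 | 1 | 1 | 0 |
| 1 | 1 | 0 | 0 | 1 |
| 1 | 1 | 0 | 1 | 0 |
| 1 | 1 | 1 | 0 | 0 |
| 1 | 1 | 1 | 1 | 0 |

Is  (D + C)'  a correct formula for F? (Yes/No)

Yes

Test each input against both F and the formula:
  A=0, B=0, C=0, D=0: formula gives 1, F = 1 ✓
  A=0, B=0, C=0, D=1: formula gives 0, F = 0 ✓
  A=0, B=0, C=1, D=0: formula gives 0, F = 0 ✓
  A=0, B=0, C=1, D=1: formula gives 0, F = 0 ✓
  … (the remaining 12 rows also agree.)
Every row agrees, so the formula is equivalent.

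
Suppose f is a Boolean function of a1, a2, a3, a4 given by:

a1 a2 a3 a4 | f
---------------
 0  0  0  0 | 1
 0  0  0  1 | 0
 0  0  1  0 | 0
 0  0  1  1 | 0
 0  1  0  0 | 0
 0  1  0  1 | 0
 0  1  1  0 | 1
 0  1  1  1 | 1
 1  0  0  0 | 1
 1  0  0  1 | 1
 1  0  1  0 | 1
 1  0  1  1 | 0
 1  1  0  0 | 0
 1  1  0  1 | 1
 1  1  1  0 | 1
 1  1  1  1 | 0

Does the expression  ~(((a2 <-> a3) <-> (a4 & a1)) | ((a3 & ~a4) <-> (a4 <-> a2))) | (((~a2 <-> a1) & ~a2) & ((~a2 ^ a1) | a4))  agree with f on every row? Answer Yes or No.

No

Check the formula against f row by row:
  a1=0, a2=0, a3=0, a4=0: formula gives 1, f = 1 ✓
  a1=0, a2=0, a3=0, a4=1: formula gives 0, f = 0 ✓
  a1=0, a2=0, a3=1, a4=0: formula gives 0, f = 0 ✓
  a1=0, a2=0, a3=1, a4=1: formula gives 0, f = 0 ✓
  …
  a1=1, a2=0, a3=1, a4=0: formula gives 0, but f = 1 ✗
A single disagreement suffices: at (1,0,1,0) they differ, so the formula does not compute f.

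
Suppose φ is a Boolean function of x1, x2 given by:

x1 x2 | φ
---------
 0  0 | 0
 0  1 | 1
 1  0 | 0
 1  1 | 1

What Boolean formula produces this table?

φ(x1, x2) = x2

The output simply equals x2.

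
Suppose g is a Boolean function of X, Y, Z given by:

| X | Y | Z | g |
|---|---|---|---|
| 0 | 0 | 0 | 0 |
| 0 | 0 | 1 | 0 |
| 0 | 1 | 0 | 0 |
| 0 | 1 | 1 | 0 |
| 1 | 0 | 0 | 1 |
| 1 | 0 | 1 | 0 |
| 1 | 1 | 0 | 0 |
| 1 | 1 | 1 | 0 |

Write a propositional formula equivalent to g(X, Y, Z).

Only row (1,0,0) gives 1. That row's minterm X·¬Y·¬Z is g directly.

g(X, Y, Z) = (X · Y') · Z'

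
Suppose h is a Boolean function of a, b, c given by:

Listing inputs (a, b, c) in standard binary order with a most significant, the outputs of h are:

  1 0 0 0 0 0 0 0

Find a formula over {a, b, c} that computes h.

h(a, b, c) = not ((a or b) or c)

The output is 1 only when every input is 0 — NOR of all inputs.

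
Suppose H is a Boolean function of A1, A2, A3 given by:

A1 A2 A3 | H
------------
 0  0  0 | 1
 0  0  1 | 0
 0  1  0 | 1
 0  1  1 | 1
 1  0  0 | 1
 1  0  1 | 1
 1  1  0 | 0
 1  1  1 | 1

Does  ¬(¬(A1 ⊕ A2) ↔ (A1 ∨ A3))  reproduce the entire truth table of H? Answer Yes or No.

Evaluate ¬(¬(A1 ⊕ A2) ↔ (A1 ∨ A3)) on each row and compare to H:
  A1=0, A2=0, A3=0: formula gives 1, H = 1 ✓
  A1=0, A2=0, A3=1: formula gives 0, H = 0 ✓
  A1=0, A2=1, A3=0: formula gives 0, but H = 1 ✗
A single disagreement suffices: at (0,1,0) they differ, so the formula does not compute H.

No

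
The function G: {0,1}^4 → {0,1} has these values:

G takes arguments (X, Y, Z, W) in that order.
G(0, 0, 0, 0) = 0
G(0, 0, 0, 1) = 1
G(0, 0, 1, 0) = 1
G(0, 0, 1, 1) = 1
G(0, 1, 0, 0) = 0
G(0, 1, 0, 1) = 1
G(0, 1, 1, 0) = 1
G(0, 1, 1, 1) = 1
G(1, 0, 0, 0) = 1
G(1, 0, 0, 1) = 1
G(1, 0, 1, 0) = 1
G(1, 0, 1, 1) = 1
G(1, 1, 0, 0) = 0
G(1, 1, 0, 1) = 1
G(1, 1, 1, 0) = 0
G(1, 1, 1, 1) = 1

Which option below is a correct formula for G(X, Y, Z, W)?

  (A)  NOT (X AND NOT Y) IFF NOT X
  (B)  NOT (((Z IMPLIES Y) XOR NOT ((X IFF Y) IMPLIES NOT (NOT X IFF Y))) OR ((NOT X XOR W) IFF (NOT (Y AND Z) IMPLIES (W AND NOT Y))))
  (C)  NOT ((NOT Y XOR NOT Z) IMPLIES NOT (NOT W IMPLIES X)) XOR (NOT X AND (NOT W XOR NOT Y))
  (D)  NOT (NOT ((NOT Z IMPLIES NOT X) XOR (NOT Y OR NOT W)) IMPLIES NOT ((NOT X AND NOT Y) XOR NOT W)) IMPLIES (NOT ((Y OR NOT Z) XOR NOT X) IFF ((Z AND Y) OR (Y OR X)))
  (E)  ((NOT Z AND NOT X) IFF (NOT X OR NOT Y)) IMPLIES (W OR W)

(A) disagrees with G on (0,0,0,0) (formula → 1, table → 0); rule it out.
(B) disagrees with G on (0,0,0,1) (formula → 0, table → 1); rule it out.
(C) disagrees with G on (0,0,1,0) (formula → 0, table → 1); rule it out.
(D) disagrees with G on (0,0,0,0) (formula → 1, table → 0); rule it out.
That leaves (E). Evaluating it on every row reproduces the table of G exactly.

E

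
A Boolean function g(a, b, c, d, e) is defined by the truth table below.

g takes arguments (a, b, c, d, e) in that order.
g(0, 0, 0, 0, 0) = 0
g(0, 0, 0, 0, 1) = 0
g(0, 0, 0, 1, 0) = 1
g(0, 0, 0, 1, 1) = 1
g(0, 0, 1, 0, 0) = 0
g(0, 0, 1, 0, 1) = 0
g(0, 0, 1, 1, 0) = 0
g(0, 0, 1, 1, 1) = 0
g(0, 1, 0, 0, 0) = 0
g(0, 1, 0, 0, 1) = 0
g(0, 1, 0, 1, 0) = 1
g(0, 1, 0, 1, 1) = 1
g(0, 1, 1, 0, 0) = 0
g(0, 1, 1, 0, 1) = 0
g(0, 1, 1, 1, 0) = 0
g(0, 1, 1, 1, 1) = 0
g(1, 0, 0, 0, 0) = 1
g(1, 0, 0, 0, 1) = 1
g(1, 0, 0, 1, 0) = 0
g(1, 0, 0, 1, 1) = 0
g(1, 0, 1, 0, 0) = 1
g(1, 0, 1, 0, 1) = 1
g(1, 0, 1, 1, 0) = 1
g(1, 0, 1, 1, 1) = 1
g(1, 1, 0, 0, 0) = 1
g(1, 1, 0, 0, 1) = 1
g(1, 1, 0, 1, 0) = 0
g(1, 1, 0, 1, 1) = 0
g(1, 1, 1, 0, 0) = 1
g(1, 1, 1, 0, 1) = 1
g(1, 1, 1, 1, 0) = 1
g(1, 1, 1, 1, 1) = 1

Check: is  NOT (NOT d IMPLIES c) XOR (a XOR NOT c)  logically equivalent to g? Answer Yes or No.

Check the formula against g row by row:
  a=0, b=0, c=0, d=0, e=0: formula gives 0, g = 0 ✓
  a=0, b=0, c=0, d=0, e=1: formula gives 0, g = 0 ✓
  a=0, b=0, c=0, d=1, e=0: formula gives 1, g = 1 ✓
  a=0, b=0, c=0, d=1, e=1: formula gives 1, g = 1 ✓
  …and likewise for the remaining 28 rows.
Every row agrees, so the formula is equivalent.

Yes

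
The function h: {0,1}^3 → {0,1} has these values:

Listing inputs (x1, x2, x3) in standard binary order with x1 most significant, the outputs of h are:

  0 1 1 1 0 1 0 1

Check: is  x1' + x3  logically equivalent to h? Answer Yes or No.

No

Test each input against both h and the formula:
  x1=0, x2=0, x3=0: formula gives 1, but h = 0 ✗
Since they disagree at (0,0,0), the expression is not a correct formula for h.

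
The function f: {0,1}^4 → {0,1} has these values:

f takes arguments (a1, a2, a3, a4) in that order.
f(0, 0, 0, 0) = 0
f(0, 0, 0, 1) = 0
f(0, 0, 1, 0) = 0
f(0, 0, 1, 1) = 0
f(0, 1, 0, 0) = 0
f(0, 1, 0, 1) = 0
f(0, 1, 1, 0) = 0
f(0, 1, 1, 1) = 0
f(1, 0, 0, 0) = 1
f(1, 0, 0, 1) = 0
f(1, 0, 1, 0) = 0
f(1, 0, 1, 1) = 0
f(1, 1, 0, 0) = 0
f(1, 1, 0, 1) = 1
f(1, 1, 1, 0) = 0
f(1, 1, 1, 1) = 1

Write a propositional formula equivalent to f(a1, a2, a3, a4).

f(a1, a2, a3, a4) = ((((a1 · a2') · a3') · a4') + (((a1 · a2) · a3') · a4)) + (((a1 · a2) · a3) · a4)

Collect the rows where f=1 — (1,0,0,0), (1,1,0,1), (1,1,1,1) — and write one minterm per row: a1·¬a2·¬a3·¬a4, a1·a2·¬a3·a4, a1·a2·a3·a4. Their union (logical OR) reproduces the table exactly.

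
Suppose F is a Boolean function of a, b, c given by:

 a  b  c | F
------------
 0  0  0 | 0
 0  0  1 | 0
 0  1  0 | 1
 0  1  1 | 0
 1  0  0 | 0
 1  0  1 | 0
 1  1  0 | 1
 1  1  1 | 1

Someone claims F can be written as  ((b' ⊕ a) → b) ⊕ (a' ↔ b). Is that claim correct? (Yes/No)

No

Check the formula against F row by row:
  a=0, b=0, c=0: formula gives 0, F = 0 ✓
  a=0, b=0, c=1: formula gives 0, F = 0 ✓
  a=0, b=1, c=0: formula gives 0, but F = 1 ✗
Since they disagree at (0,1,0), the expression is not a correct formula for F.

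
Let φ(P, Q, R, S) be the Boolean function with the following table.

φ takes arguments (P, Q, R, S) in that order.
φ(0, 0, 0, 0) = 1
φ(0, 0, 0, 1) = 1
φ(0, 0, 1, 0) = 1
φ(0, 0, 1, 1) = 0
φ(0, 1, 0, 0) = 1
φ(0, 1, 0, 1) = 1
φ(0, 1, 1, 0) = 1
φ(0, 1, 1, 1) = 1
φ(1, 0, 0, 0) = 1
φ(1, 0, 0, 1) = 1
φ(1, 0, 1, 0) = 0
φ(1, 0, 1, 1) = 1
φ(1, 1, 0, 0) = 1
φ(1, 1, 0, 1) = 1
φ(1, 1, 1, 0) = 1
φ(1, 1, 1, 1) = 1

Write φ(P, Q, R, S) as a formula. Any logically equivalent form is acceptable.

φ(P, Q, R, S) = ((((P' · Q') · R) · S) + (((P · Q') · R) · S'))'

There are just 2 zero rows: (0,0,1,1), (1,0,1,0). Their minterms are ¬P·¬Q·R·S, P·¬Q·R·¬S; the OR of those covers precisely the 0-outputs, and negating it yields φ.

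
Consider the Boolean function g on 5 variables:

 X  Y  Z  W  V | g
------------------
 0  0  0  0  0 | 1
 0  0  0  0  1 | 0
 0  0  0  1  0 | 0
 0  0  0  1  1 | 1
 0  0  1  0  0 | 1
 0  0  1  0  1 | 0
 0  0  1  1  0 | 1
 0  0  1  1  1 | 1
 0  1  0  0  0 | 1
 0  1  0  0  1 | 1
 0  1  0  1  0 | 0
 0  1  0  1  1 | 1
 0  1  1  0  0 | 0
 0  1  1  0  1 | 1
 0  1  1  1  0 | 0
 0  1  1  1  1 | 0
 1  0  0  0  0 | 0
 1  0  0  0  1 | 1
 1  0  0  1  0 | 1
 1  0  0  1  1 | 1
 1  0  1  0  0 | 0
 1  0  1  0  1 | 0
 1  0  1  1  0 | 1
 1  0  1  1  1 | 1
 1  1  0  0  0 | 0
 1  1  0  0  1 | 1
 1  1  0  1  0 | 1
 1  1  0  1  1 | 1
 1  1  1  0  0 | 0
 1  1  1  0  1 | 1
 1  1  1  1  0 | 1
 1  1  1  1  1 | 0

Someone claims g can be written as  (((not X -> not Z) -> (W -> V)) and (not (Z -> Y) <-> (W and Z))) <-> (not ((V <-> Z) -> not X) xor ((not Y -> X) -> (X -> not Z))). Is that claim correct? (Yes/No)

No

Test each input against both g and the formula:
  X=0, Y=0, Z=0, W=0, V=0: formula gives 1, g = 1 ✓
  X=0, Y=0, Z=0, W=0, V=1: formula gives 1, but g = 0 ✗
Row (0,0,0,0,1) is a counterexample, so the formula is not equivalent to g.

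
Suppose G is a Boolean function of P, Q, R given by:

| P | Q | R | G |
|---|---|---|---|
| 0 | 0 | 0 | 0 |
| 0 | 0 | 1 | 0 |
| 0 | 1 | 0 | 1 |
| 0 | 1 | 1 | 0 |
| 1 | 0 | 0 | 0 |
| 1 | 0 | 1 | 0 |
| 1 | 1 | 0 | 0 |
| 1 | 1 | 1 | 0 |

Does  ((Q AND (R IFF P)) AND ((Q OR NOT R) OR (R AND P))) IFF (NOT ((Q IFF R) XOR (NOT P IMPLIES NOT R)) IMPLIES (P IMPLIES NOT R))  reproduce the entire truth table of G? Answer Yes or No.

Test each input against both G and the formula:
  P=0, Q=0, R=0: formula gives 0, G = 0 ✓
  P=0, Q=0, R=1: formula gives 0, G = 0 ✓
  P=0, Q=1, R=0: formula gives 1, G = 1 ✓
  P=0, Q=1, R=1: formula gives 0, G = 0 ✓
  P=1, Q=0, R=0: formula gives 0, G = 0 ✓
  … (the remaining 3 rows also agree.)
Every row agrees, so the formula is equivalent.

Yes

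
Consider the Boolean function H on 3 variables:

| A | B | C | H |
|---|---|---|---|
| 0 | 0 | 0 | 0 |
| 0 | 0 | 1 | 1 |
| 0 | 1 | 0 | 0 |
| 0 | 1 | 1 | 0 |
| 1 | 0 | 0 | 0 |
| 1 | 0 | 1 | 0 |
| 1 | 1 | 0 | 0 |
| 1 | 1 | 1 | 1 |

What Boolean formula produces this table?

H(A, B, C) = ((not A and not B) and C) or ((A and B) and C)

The 1-rows are (0,0,1), (1,1,1). Each contributes one minterm — ¬A·¬B·C; A·B·C — and their disjunction is a sum-of-products form of H.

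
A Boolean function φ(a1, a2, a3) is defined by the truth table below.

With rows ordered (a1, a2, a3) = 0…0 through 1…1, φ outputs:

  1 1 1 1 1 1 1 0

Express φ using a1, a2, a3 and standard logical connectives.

φ(a1, a2, a3) = ~((a1 & a2) & a3)

The output is 0 only when every input is 1 — NAND of all inputs.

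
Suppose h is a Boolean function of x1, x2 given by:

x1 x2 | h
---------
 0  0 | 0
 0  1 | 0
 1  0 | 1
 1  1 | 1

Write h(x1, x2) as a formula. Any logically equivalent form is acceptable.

The output simply equals x1.

h(x1, x2) = x1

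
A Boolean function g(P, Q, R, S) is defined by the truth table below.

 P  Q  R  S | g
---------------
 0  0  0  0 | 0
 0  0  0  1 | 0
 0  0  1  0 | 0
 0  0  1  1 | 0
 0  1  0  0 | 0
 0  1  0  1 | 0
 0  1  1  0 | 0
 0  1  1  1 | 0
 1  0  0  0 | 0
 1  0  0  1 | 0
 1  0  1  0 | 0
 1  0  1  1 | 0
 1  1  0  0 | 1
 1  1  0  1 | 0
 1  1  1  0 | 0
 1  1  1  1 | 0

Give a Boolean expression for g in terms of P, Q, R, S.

Only row (1,1,0,0) gives 1. That row's minterm P·Q·¬R·¬S is g directly.

g(P, Q, R, S) = ((P · Q) · R') · S'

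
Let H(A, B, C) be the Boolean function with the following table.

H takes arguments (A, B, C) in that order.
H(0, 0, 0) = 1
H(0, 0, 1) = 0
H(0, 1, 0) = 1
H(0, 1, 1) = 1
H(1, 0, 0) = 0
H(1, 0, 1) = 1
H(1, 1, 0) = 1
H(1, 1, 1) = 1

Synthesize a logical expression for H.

H(A, B, C) = NOT (((NOT A AND NOT B) AND C) OR ((A AND NOT B) AND NOT C))

The 0-rows are (0,0,1), (1,0,0). Take each as a conjunction (¬A·¬B·C, A·¬B·¬C), form their disjunction, and complement — that gives a formula that is 1 everywhere H is.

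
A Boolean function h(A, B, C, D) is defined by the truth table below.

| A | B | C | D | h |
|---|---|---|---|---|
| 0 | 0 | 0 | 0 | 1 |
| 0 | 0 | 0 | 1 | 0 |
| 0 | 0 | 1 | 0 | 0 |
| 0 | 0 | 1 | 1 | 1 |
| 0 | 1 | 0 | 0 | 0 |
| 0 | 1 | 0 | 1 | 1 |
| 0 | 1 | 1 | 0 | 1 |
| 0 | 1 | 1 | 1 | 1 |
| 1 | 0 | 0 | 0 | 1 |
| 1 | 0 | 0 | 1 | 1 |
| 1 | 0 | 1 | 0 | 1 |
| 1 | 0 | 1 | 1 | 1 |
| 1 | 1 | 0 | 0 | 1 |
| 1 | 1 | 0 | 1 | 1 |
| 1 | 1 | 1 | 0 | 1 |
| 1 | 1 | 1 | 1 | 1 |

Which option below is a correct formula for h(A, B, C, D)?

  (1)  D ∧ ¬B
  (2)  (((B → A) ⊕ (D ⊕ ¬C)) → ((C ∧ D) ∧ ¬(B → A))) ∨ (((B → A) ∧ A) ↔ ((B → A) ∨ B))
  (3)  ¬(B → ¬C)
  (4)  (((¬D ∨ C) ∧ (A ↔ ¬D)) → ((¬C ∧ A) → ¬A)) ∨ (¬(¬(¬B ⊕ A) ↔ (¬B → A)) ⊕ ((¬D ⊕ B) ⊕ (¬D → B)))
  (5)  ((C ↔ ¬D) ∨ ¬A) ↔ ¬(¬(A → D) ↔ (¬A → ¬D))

(1) fails at (0,0,0,0): the formula yields 0, h is 1.
(3) fails at (0,0,0,0): the formula yields 0, h is 1.
(4) fails at (0,0,0,1): the formula yields 1, h is 0.
(5) fails at (0,0,1,0): the formula yields 1, h is 0.
That leaves (2). Evaluating it on every row reproduces the table of h exactly.

2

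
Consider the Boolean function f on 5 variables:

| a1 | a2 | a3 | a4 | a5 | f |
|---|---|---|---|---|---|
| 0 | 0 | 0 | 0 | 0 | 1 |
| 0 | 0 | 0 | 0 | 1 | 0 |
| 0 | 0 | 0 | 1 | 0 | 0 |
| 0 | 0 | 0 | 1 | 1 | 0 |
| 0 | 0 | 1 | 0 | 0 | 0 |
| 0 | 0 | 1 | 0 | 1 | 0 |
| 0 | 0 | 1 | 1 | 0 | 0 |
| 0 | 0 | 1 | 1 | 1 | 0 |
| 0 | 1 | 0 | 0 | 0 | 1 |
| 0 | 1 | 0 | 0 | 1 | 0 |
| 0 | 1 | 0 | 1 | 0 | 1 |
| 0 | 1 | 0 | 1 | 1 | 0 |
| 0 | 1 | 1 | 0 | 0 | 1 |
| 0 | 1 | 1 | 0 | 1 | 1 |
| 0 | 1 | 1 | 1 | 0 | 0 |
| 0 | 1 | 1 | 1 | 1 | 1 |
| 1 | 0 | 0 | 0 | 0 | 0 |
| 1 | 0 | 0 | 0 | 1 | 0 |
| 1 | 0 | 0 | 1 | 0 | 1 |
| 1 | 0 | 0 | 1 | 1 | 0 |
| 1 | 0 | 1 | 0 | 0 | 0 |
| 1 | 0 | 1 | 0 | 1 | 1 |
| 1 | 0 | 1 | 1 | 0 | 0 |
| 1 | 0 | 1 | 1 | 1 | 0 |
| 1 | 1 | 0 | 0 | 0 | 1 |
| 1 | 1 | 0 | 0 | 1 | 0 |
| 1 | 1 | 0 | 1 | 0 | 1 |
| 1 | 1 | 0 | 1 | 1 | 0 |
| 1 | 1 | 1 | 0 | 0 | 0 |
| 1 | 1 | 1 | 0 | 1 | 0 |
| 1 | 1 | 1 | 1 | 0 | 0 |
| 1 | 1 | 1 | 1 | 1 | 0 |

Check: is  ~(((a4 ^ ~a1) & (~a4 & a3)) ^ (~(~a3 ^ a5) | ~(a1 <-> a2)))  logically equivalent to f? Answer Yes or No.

No

Evaluate ~(((a4 ^ ~a1) & (~a4 & a3)) ^ (~(~a3 ^ a5) | ~(a1 <-> a2))) on each row and compare to f:
  a1=0, a2=0, a3=0, a4=0, a5=0: formula gives 1, f = 1 ✓
  a1=0, a2=0, a3=0, a4=0, a5=1: formula gives 0, f = 0 ✓
  a1=0, a2=0, a3=0, a4=1, a5=0: formula gives 1, but f = 0 ✗
Row (0,0,0,1,0) is a counterexample, so the formula is not equivalent to f.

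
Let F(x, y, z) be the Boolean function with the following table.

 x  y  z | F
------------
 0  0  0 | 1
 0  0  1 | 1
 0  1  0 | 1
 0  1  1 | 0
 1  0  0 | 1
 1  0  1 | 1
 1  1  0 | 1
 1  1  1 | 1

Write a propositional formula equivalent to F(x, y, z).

F is 0 on exactly one input, (0,1,1), whose minterm is ¬x·y·z. So F is the negation of that single conjunction.

F(x, y, z) = ~((~x & y) & z)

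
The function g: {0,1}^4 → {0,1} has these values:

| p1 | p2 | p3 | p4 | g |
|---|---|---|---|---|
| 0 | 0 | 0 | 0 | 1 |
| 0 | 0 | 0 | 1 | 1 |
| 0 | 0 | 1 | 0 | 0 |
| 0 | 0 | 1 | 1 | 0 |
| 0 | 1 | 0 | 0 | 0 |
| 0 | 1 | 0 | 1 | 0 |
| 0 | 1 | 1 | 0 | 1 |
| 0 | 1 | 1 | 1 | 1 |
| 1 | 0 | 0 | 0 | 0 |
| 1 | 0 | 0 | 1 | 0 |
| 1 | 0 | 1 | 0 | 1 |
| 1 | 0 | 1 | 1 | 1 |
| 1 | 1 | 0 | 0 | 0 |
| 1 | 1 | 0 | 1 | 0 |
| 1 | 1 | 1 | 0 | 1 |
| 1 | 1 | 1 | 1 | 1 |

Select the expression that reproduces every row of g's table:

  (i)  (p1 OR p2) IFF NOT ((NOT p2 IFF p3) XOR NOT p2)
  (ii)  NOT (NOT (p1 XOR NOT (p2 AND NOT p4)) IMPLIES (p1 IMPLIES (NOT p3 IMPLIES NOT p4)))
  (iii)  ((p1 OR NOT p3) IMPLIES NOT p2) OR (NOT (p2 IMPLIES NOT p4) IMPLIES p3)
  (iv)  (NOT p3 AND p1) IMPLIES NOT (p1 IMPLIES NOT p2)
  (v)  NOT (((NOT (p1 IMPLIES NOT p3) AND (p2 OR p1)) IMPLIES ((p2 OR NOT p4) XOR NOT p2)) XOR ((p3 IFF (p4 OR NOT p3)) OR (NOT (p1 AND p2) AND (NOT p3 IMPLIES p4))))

(ii): at (0,0,0,0) it gives 0, but g = 1 — eliminated.
(iii): at (0,0,1,0) it gives 1, but g = 0 — eliminated.
(iv): at (0,0,1,0) it gives 1, but g = 0 — eliminated.
(v): at (0,0,0,0) it gives 0, but g = 1 — eliminated.
That leaves (i). Evaluating it on every row reproduces the table of g exactly.

i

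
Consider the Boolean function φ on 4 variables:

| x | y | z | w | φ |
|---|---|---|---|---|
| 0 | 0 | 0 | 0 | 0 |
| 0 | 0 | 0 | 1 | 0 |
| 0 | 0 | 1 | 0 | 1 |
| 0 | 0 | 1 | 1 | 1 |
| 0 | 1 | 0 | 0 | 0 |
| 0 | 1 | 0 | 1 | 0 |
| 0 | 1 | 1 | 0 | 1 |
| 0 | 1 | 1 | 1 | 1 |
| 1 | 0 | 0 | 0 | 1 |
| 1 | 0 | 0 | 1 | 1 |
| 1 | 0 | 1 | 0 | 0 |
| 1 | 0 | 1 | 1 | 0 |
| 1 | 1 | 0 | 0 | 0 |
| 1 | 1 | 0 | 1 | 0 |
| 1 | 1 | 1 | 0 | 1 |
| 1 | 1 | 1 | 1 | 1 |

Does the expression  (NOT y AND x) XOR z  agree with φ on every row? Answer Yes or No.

Yes

Test each input against both φ and the formula:
  x=0, y=0, z=0, w=0: formula gives 0, φ = 0 ✓
  x=0, y=0, z=0, w=1: formula gives 0, φ = 0 ✓
  x=0, y=0, z=1, w=0: formula gives 1, φ = 1 ✓
  x=0, y=0, z=1, w=1: formula gives 1, φ = 1 ✓
  …and likewise for the remaining 12 rows.
Every row agrees, so the formula is equivalent.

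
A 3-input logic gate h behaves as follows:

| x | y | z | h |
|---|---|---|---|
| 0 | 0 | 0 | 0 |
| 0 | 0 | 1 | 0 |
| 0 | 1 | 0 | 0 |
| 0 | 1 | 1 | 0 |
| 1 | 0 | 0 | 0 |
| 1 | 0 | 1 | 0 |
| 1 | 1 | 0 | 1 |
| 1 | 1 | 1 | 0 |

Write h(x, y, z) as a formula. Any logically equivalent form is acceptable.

Only row (1,1,0) gives 1. That row's minterm x·y·¬z is h directly.

h(x, y, z) = (x · y) · z'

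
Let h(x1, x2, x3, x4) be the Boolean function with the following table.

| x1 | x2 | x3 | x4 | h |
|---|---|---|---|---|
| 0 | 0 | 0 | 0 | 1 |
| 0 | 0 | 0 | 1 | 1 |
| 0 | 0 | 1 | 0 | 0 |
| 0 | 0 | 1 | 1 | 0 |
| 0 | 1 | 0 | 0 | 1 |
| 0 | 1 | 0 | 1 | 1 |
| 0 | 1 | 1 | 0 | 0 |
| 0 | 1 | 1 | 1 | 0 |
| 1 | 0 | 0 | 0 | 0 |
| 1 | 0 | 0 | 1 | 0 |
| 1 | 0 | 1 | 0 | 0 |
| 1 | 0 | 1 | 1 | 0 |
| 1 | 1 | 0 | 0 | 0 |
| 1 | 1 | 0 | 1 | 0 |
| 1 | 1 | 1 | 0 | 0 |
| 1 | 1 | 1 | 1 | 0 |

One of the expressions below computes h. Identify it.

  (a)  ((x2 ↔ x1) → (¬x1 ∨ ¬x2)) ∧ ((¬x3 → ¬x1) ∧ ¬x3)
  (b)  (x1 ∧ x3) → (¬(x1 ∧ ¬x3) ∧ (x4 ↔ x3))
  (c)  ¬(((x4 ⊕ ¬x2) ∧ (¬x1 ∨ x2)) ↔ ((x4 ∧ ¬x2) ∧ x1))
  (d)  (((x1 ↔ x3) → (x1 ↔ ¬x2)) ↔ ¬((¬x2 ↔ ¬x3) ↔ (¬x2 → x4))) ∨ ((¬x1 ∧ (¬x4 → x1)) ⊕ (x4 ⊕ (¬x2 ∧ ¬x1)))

(b) disagrees with h on (0,0,1,0) (formula → 1, table → 0); rule it out.
(c) disagrees with h on (0,0,0,1) (formula → 0, table → 1); rule it out.
(d) disagrees with h on (0,0,1,0) (formula → 1, table → 0); rule it out.
Only (a) survives; checking it on all 16 rows confirms it matches h.

a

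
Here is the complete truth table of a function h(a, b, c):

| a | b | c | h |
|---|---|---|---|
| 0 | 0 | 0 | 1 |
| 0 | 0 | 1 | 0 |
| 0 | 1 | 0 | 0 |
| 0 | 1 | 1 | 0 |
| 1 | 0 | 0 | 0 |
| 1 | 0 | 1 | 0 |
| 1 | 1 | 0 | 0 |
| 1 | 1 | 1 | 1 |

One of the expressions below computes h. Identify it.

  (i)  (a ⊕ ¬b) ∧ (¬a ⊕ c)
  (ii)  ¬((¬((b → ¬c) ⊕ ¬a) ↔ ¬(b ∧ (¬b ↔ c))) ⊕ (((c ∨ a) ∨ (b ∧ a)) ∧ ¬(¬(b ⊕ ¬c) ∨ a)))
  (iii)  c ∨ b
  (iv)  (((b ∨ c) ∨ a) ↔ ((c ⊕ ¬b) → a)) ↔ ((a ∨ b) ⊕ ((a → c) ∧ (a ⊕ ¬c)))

i

(ii): at (0,0,0) it gives 0, but h = 1 — eliminated.
(iii): at (0,0,0) it gives 0, but h = 1 — eliminated.
(iv): at (1,0,0) it gives 1, but h = 0 — eliminated.
(i) is the remaining candidate, and it agrees with h on all 8 inputs.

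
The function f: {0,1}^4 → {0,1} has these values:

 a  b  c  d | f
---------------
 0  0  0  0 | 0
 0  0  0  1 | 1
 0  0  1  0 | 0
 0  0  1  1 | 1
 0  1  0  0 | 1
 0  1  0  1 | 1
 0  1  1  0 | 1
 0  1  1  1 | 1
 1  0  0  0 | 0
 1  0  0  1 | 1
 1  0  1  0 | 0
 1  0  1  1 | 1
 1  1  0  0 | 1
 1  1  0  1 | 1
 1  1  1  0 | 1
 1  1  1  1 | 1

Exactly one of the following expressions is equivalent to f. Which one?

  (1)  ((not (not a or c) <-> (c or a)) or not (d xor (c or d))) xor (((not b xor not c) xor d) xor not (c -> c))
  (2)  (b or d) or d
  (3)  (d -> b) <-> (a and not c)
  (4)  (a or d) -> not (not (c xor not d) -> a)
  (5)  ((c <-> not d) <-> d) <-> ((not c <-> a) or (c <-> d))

(1): at (0,0,0,0) it gives 1, but f = 0 — eliminated.
(3): at (0,1,0,0) it gives 0, but f = 1 — eliminated.
(4): at (0,0,0,0) it gives 1, but f = 0 — eliminated.
(5): at (0,0,0,0) it gives 1, but f = 0 — eliminated.
(2) is the remaining candidate, and it agrees with f on all 16 inputs.

2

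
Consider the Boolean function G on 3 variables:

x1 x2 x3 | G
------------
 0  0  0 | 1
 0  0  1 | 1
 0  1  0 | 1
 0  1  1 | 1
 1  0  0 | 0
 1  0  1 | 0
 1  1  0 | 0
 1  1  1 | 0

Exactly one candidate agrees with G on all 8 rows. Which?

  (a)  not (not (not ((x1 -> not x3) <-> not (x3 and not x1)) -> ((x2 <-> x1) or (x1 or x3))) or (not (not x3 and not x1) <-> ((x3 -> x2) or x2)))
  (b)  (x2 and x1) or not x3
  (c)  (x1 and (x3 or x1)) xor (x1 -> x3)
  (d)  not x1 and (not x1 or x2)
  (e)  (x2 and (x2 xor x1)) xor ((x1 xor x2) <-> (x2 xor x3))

(a) disagrees with G on (0,1,1) (formula → 0, table → 1); rule it out.
(b) disagrees with G on (0,0,1) (formula → 0, table → 1); rule it out.
(c) disagrees with G on (1,0,0) (formula → 1, table → 0); rule it out.
(e) disagrees with G on (0,0,1) (formula → 0, table → 1); rule it out.
Only (d) survives; checking it on all 8 rows confirms it matches G.

d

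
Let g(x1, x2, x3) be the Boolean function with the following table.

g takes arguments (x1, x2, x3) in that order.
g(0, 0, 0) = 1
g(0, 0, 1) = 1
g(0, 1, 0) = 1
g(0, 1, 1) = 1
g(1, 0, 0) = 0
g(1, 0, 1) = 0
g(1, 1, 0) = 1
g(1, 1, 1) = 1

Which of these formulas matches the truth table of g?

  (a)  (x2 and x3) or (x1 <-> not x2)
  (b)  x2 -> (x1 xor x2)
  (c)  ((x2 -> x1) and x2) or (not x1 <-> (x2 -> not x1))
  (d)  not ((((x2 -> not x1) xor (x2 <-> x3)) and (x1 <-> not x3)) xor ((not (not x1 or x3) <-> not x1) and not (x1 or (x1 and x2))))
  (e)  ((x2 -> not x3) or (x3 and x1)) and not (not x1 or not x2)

(a) fails at (0,0,0): the formula yields 0, g is 1.
(b) fails at (1,0,0): the formula yields 1, g is 0.
(d) fails at (0,0,1): the formula yields 0, g is 1.
(e) fails at (0,0,0): the formula yields 0, g is 1.
That leaves (c). Evaluating it on every row reproduces the table of g exactly.

c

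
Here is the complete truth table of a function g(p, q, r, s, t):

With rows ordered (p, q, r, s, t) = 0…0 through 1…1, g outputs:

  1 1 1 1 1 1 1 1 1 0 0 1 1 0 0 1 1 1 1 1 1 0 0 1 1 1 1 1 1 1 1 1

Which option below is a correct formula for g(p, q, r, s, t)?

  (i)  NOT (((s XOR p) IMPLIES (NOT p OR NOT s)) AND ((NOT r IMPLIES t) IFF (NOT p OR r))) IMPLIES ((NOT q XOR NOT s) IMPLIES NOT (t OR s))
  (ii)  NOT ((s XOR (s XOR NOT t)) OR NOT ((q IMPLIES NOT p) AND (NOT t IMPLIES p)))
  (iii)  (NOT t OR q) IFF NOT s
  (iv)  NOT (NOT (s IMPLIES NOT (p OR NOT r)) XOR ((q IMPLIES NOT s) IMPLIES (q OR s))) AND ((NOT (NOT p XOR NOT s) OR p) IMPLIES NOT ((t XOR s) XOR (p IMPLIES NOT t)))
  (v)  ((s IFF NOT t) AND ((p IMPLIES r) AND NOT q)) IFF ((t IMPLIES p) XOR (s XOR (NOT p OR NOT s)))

(i): at (0,0,0,1,0) it gives 0, but g = 1 — eliminated.
(ii): at (0,0,0,0,0) it gives 0, but g = 1 — eliminated.
(iii): at (0,0,0,0,1) it gives 0, but g = 1 — eliminated.
(iv): at (0,0,0,0,0) it gives 0, but g = 1 — eliminated.
(v) is the remaining candidate, and it agrees with g on all 32 inputs.

v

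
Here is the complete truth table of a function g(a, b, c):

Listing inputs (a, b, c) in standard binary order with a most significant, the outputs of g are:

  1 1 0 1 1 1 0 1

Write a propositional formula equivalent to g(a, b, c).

The 0-rows are (0,1,0), (1,1,0). Take each as a conjunction (¬a·b·¬c, a·b·¬c), form their disjunction, and complement — that gives a formula that is 1 everywhere g is.

g(a, b, c) = ¬(((¬a ∧ b) ∧ ¬c) ∨ ((a ∧ b) ∧ ¬c))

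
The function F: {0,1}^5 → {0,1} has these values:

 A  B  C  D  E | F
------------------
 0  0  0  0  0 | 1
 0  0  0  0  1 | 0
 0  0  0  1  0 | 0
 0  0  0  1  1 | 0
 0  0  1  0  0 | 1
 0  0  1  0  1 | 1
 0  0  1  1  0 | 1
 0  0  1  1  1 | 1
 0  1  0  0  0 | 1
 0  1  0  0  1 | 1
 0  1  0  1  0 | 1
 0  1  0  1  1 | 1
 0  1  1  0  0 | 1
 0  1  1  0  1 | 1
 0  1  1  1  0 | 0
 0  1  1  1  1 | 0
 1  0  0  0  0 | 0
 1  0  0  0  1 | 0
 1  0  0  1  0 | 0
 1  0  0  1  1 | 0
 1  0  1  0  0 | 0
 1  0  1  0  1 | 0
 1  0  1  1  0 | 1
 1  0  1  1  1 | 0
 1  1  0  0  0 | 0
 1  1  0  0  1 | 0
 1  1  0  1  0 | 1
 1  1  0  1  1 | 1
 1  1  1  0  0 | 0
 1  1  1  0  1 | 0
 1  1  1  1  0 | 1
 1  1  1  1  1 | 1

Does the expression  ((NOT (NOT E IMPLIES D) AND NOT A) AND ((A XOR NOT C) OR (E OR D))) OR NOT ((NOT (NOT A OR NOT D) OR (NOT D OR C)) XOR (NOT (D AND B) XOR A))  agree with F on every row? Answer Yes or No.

Check the formula against F row by row:
  A=0, B=0, C=0, D=0, E=0: formula gives 1, F = 1 ✓
  A=0, B=0, C=0, D=0, E=1: formula gives 1, but F = 0 ✗
A single disagreement suffices: at (0,0,0,0,1) they differ, so the formula does not compute F.

No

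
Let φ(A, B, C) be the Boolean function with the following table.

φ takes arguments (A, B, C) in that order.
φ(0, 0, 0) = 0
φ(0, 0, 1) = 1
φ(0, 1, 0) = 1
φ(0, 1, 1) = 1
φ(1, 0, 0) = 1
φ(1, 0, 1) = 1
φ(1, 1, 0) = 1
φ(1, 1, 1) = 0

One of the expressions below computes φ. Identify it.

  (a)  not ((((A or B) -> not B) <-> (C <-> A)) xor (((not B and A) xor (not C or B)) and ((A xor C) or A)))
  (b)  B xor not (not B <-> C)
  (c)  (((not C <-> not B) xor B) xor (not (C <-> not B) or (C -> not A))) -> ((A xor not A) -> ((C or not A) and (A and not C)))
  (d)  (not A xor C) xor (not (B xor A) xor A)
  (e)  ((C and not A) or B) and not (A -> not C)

a

(b) fails at (0,0,0): the formula yields 1, φ is 0.
(c) fails at (0,0,0): the formula yields 1, φ is 0.
(d) fails at (0,1,1): the formula yields 0, φ is 1.
(e) fails at (0,0,1): the formula yields 0, φ is 1.
(a) is the remaining candidate, and it agrees with φ on all 8 inputs.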